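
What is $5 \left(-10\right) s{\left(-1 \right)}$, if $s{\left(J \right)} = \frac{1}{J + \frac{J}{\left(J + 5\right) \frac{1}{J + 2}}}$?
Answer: $40$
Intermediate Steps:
$s{\left(J \right)} = \frac{1}{J + \frac{J \left(2 + J\right)}{5 + J}}$ ($s{\left(J \right)} = \frac{1}{J + \frac{J}{\left(5 + J\right) \frac{1}{2 + J}}} = \frac{1}{J + \frac{J}{\frac{1}{2 + J} \left(5 + J\right)}} = \frac{1}{J + J \frac{2 + J}{5 + J}} = \frac{1}{J + \frac{J \left(2 + J\right)}{5 + J}}$)
$5 \left(-10\right) s{\left(-1 \right)} = 5 \left(-10\right) \frac{5 - 1}{\left(-1\right) \left(7 + 2 \left(-1\right)\right)} = - 50 \left(\left(-1\right) \frac{1}{7 - 2} \cdot 4\right) = - 50 \left(\left(-1\right) \frac{1}{5} \cdot 4\right) = \left(-50\right) \left(- \frac{4}{5}\right) = 40$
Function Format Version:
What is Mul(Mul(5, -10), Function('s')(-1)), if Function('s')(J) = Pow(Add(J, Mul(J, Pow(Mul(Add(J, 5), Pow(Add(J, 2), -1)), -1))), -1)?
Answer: 40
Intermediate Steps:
Function('s')(J) = Pow(Add(J, Mul(J, Pow(Add(5, J), -1), Add(2, J))), -1) (Function('s')(J) = Pow(Add(J, Mul(J, Pow(Mul(Add(5, J), Pow(Add(2, J), -1)), -1))), -1) = Pow(Add(J, Mul(J, Pow(Mul(Pow(Add(2, J), -1), Add(5, J)), -1))), -1) = Pow(Add(J, Mul(J, Mul(Pow(Add(5, J), -1), Add(2, J)))), -1) = Pow(Add(J, Mul(J, Pow(Add(5, J), -1), Add(2, J))), -1))
Mul(Mul(5, -10), Function('s')(-1)) = Mul(Mul(5, -10), Mul(Pow(-1, -1), Pow(Add(7, Mul(2, -1)), -1), Add(5, -1))) = Mul(-50, Mul(-1, Pow(Add(7, -2), -1), 4)) = Mul(-50, Mul(-1, Pow(5, -1), 4)) = Mul(-50, Mul(-1, Rational(1, 5), 4)) = Mul(-50, Rational(-4, 5)) = 40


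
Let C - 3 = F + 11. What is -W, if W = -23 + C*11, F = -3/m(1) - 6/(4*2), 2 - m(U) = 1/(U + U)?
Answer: -403/4 ≈ -100.75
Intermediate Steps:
m(U) = 2 - 1/(2*U) (m(U) = 2 - 1/(U + U) = 2 - 1/(2*U))
F = -11/4 (F = -3/(2 - ½/1) - 6/(4*2) = -3/(2 - ½*1) - 6/8 = -3/(2 - ½) - 6*⅛ = -3/3/2 - ¾ = -3*⅔ - ¾ = -2 - ¾ = -11/4 ≈ -2.7500)
C = 45/4 (C = 3 + (-11/4 + 11) = 3 + 33/4 = 45/4 ≈ 11.250)
W = 403/4 (W = -23 + (45/4)*11 = -23 + 495/4 = 403/4 ≈ 100.75)
-W = -1*403/4 = -403/4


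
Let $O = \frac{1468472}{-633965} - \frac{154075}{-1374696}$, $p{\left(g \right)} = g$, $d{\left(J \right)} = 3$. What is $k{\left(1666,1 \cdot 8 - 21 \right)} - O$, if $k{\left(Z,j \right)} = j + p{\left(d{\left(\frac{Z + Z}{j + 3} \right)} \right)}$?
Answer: $- \frac{6794067069263}{871509149640} \approx -7.7957$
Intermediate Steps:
$k{\left(Z,j \right)} = 3 + j$ ($k{\left(Z,j \right)} = j + 3 = 3 + j$)
$O = - \frac{1921024427137}{871509149640}$ ($O = 1468472 \left(- \frac{1}{633965}\right) - - \frac{154075}{1374696} = - \frac{1468472}{633965} + \frac{154075}{1374696} = - \frac{1921024427137}{871509149640} \approx -2.2043$)
$k{\left(1666,1 \cdot 8 - 21 \right)} - O = \left(3 + \left(1 \cdot 8 - 21\right)\right) - - \frac{1921024427137}{871509149640} = \left(3 + \left(8 - 21\right)\right) + \frac{1921024427137}{871509149640} = \left(3 - 13\right) + \frac{1921024427137}{871509149640} = -10 + \frac{1921024427137}{871509149640} = - \frac{6794067069263}{871509149640}$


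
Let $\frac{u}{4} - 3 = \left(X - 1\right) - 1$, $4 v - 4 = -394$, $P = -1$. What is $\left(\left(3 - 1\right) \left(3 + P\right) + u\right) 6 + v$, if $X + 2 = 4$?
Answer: $- \frac{3}{2} \approx -1.5$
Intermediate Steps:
$X = 2$ ($X = -2 + 4 = 2$)
$v = - \frac{195}{2}$ ($v = 1 + \frac{1}{4} \left(-394\right) = 1 - \frac{197}{2} = - \frac{195}{2} \approx -97.5$)
$u = 12$ ($u = 12 + 4 \left(\left(2 - 1\right) - 1\right) = 12 + 4 \left(1 - 1\right) = 12 + 4 \cdot 0 = 12 + 0 = 12$)
$\left(\left(3 - 1\right) \left(3 + P\right) + u\right) 6 + v = \left(\left(3 - 1\right) \left(3 - 1\right) + 12\right) 6 - \frac{195}{2} = \left(2 \cdot 2 + 12\right) 6 - \frac{195}{2} = \left(4 + 12\right) 6 - \frac{195}{2} = 16 \cdot 6 - \frac{195}{2} = 96 - \frac{195}{2} = - \frac{3}{2}$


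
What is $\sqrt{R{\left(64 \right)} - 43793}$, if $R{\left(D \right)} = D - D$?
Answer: $i \sqrt{43793} \approx 209.27 i$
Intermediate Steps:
$R{\left(D \right)} = 0$
$\sqrt{R{\left(64 \right)} - 43793} = \sqrt{0 - 43793} = \sqrt{-43793} = i \sqrt{43793}$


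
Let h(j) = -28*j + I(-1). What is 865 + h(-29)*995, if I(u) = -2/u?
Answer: 810795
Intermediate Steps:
h(j) = 2 - 28*j (h(j) = -28*j - 2/(-1) = -28*j - 2*(-1) = -28*j + 2 = 2 - 28*j)
865 + h(-29)*995 = 865 + (2 - 28*(-29))*995 = 865 + (2 + 812)*995 = 865 + 814*995 = 865 + 809930 = 810795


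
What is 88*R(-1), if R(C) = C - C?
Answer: 0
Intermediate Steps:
R(C) = 0
88*R(-1) = 88*0 = 0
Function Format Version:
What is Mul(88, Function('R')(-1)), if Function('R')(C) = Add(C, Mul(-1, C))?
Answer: 0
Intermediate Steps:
Function('R')(C) = 0
Mul(88, Function('R')(-1)) = Mul(88, 0) = 0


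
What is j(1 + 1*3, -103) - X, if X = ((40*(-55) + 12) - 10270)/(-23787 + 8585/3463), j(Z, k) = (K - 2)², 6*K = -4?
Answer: 2441566229/370646082 ≈ 6.5873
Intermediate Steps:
K = -⅔ (K = (⅙)*(-4) = -⅔ ≈ -0.66667)
j(Z, k) = 64/9 (j(Z, k) = (-⅔ - 2)² = (-8/3)² = 64/9)
X = 21571027/41182898 (X = ((-2200 + 12) - 10270)/(-23787 + 8585*(1/3463)) = (-2188 - 10270)/(-23787 + 8585/3463) = -12458/(-82365796/3463) = -12458*(-3463/82365796) = 21571027/41182898 ≈ 0.52379)
j(1 + 1*3, -103) - X = 64/9 - 1*21571027/41182898 = 64/9 - 21571027/41182898 = 2441566229/370646082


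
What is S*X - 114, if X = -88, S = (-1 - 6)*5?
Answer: 2966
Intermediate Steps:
S = -35 (S = -7*5 = -35)
S*X - 114 = -35*(-88) - 114 = 3080 - 114 = 2966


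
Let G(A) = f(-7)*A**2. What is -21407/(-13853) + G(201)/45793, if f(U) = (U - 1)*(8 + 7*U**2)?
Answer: -1570587258073/634370429 ≈ -2475.8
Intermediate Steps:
f(U) = (-1 + U)*(8 + 7*U**2)
G(A) = -2808*A**2 (G(A) = (-8 - 7*(-7)**2 + 7*(-7)**3 + 8*(-7))*A**2 = (-8 - 7*49 + 7*(-343) - 56)*A**2 = (-8 - 343 - 2401 - 56)*A**2 = -2808*A**2)
-21407/(-13853) + G(201)/45793 = -21407/(-13853) - 2808*201**2/45793 = -21407*(-1/13853) - 2808*40401*(1/45793) = 21407/13853 - 113446008*1/45793 = 21407/13853 - 113446008/45793 = -1570587258073/634370429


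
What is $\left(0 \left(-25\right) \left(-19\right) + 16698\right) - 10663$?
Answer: $6035$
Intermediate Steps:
$\left(0 \left(-25\right) \left(-19\right) + 16698\right) - 10663 = \left(0 \left(-19\right) + 16698\right) - 10663 = \left(0 + 16698\right) - 10663 = 16698 - 10663 = 6035$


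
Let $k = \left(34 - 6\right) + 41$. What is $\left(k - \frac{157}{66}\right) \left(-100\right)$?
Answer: $- \frac{219850}{33} \approx -6662.1$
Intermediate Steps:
$k = 69$ ($k = 28 + 41 = 69$)
$\left(k - \frac{157}{66}\right) \left(-100\right) = \left(69 - \frac{157}{66}\right) \left(-100\right) = \frac{4397}{66} \left(-100\right) = - \frac{219850}{33}$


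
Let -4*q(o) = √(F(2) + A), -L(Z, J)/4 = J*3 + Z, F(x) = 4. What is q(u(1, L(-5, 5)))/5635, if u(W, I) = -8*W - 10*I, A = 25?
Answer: -√29/22540 ≈ -0.00023892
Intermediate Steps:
L(Z, J) = -12*J - 4*Z (L(Z, J) = -4*(J*3 + Z) = -4*(3*J + Z) = -4*(Z + 3*J) = -12*J - 4*Z)
u(W, I) = -10*I - 8*W
q(o) = -√29/4 (q(o) = -√(4 + 25)/4 = -√29/4)
q(u(1, L(-5, 5)))/5635 = -√29/4/5635 = -√29/4*(1/5635) = -√29/22540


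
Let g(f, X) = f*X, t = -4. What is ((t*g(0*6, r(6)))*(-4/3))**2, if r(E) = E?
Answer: 0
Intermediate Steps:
g(f, X) = X*f
((t*g(0*6, r(6)))*(-4/3))**2 = ((-24*0*6)*(-4/3))**2 = ((-24*0)*(-4*1/3))**2 = (-4*0*(-4/3))**2 = (0*(-4/3))**2 = 0**2 = 0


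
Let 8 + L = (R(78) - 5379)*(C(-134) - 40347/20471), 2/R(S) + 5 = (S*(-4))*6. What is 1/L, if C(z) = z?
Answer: 38424067/28102586495949 ≈ 1.3673e-6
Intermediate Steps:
R(S) = 2/(-5 - 24*S) (R(S) = 2/(-5 + (S*(-4))*6) = 2/(-5 - 4*S*6) = 2/(-5 - 24*S))
L = 28102586495949/38424067 (L = -8 + (-2/(5 + 24*78) - 5379)*(-134 - 40347/20471) = -8 + (-2/(5 + 1872) - 5379)*(-134 - 40347*1/20471) = -8 + (-2/1877 - 5379)*(-134 - 40347/20471) = -8 + (-2*1/1877 - 5379)*(-2783461/20471) = -8 + (-2/1877 - 5379)*(-2783461/20471) = -8 - 10096385/1877*(-2783461/20471) = -8 + 28102893888485/38424067 = 28102586495949/38424067 ≈ 7.3138e+5)
1/L = 1/(28102586495949/38424067) = 38424067/28102586495949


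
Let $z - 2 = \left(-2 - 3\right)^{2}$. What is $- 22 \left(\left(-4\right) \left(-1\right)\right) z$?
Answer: $-2376$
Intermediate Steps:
$z = 27$ ($z = 2 + \left(-2 - 3\right)^{2} = 2 + \left(-5\right)^{2} = 2 + 25 = 27$)
$- 22 \left(\left(-4\right) \left(-1\right)\right) z = - 22 \left(\left(-4\right) \left(-1\right)\right) 27 = \left(-22\right) 4 \cdot 27 = \left(-88\right) 27 = -2376$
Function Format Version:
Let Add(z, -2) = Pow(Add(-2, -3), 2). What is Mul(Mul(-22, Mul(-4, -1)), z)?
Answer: -2376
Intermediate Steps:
z = 27 (z = Add(2, Pow(Add(-2, -3), 2)) = Add(2, Pow(-5, 2)) = Add(2, 25) = 27)
Mul(Mul(-22, Mul(-4, -1)), z) = Mul(Mul(-22, Mul(-4, -1)), 27) = Mul(Mul(-22, 4), 27) = Mul(-88, 27) = -2376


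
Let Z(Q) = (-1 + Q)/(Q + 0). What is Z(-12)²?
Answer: 169/144 ≈ 1.1736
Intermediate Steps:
Z(Q) = (-1 + Q)/Q
Z(-12)² = ((-1 - 12)/(-12))² = (-1/12*(-13))² = (13/12)² = 169/144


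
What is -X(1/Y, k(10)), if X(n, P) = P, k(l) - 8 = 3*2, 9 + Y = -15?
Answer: -14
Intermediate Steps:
Y = -24 (Y = -9 - 15 = -24)
k(l) = 14 (k(l) = 8 + 3*2 = 8 + 6 = 14)
-X(1/Y, k(10)) = -1*14 = -14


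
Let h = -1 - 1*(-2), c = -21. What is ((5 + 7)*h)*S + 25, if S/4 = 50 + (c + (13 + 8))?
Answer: 2425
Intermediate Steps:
h = 1 (h = -1 + 2 = 1)
S = 200 (S = 4*(50 + (-21 + (13 + 8))) = 4*(50 + (-21 + 21)) = 4*(50 + 0) = 4*50 = 200)
((5 + 7)*h)*S + 25 = ((5 + 7)*1)*200 + 25 = (12*1)*200 + 25 = 12*200 + 25 = 2400 + 25 = 2425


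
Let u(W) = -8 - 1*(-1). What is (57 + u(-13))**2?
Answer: 2500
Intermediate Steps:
u(W) = -7 (u(W) = -8 + 1 = -7)
(57 + u(-13))**2 = (57 - 7)**2 = 50**2 = 2500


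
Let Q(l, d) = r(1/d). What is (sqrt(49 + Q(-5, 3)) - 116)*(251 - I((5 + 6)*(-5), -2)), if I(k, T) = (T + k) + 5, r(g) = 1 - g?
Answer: -35148 + 101*sqrt(447) ≈ -33013.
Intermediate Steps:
Q(l, d) = 1 - 1/d
I(k, T) = 5 + T + k
(sqrt(49 + Q(-5, 3)) - 116)*(251 - I((5 + 6)*(-5), -2)) = (sqrt(49 + (-1 + 3)/3) - 116)*(251 - (5 - 2 + (5 + 6)*(-5))) = (sqrt(49 + (1/3)*2) - 116)*(251 - (5 - 2 + 11*(-5))) = (sqrt(49 + 2/3) - 116)*(251 - (5 - 2 - 55)) = (sqrt(149/3) - 116)*(251 - 1*(-52)) = (sqrt(447)/3 - 116)*(251 + 52) = (-116 + sqrt(447)/3)*303 = -35148 + 101*sqrt(447)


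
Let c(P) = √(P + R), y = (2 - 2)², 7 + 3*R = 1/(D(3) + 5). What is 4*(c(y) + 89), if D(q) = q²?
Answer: 356 + 2*I*√4074/21 ≈ 356.0 + 6.0788*I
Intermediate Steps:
R = -97/42 (R = -7/3 + 1/(3*(3² + 5)) = -7/3 + 1/(3*(9 + 5)) = -7/3 + (⅓)/14 = -7/3 + (⅓)*(1/14) = -7/3 + 1/42 = -97/42 ≈ -2.3095)
y = 0 (y = 0² = 0)
c(P) = √(-97/42 + P) (c(P) = √(P - 97/42) = √(-97/42 + P))
4*(c(y) + 89) = 4*(√(-4074 + 1764*0)/42 + 89) = 4*(√(-4074 + 0)/42 + 89) = 4*(√(-4074)/42 + 89) = 4*((I*√4074)/42 + 89) = 4*(I*√4074/42 + 89) = 4*(89 + I*√4074/42) = 356 + 2*I*√4074/21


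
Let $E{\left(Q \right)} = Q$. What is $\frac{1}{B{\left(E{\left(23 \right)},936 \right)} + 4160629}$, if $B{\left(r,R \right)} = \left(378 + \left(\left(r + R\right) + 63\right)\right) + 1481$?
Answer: $\frac{1}{4163510} \approx 2.4018 \cdot 10^{-7}$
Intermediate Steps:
$B{\left(r,R \right)} = 1922 + R + r$ ($B{\left(r,R \right)} = \left(378 + \left(\left(R + r\right) + 63\right)\right) + 1481 = \left(378 + \left(63 + R + r\right)\right) + 1481 = \left(441 + R + r\right) + 1481 = 1922 + R + r$)
$\frac{1}{B{\left(E{\left(23 \right)},936 \right)} + 4160629} = \frac{1}{\left(1922 + 936 + 23\right) + 4160629} = \frac{1}{2881 + 4160629} = \frac{1}{4163510}$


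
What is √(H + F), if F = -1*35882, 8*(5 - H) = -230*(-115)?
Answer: I*√156733/2 ≈ 197.95*I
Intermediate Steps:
H = -13205/4 (H = 5 - (-115)*(-115)/4 = 5 - ⅛*26450 = 5 - 13225/4 = -13205/4 ≈ -3301.3)
F = -35882
√(H + F) = √(-13205/4 - 35882) = √(-156733/4) = I*√156733/2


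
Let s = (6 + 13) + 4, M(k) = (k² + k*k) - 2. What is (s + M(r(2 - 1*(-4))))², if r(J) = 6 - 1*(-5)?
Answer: 69169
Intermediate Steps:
r(J) = 11 (r(J) = 6 + 5 = 11)
M(k) = -2 + 2*k² (M(k) = (k² + k²) - 2 = 2*k² - 2 = -2 + 2*k²)
s = 23 (s = 19 + 4 = 23)
(s + M(r(2 - 1*(-4))))² = (23 + (-2 + 2*11²))² = (23 + (-2 + 2*121))² = (23 + (-2 + 242))² = (23 + 240)² = 263² = 69169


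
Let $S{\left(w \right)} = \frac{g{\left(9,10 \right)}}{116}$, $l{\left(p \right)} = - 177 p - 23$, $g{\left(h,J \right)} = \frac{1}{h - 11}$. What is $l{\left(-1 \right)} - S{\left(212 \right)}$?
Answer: $\frac{35729}{232} \approx 154.0$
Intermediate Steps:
$g{\left(h,J \right)} = \frac{1}{-11 + h}$
$l{\left(p \right)} = -23 - 177 p$
$S{\left(w \right)} = - \frac{1}{232}$ ($S{\left(w \right)} = \frac{1}{\left(-11 + 9\right) 116} = \frac{1}{-2} \cdot \frac{1}{116} = \left(- \frac{1}{2}\right) \frac{1}{116} = - \frac{1}{232}$)
$l{\left(-1 \right)} - S{\left(212 \right)} = \left(-23 - -177\right) - - \frac{1}{232} = \left(-23 + 177\right) + \frac{1}{232} = 154 + \frac{1}{232} = \frac{35729}{232}$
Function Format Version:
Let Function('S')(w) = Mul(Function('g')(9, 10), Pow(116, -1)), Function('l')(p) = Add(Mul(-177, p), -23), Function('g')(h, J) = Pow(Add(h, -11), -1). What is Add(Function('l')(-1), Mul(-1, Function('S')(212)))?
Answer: Rational(35729, 232) ≈ 154.00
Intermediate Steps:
Function('g')(h, J) = Pow(Add(-11, h), -1)
Function('l')(p) = Add(-23, Mul(-177, p))
Function('S')(w) = Rational(-1, 232) (Function('S')(w) = Mul(Pow(Add(-11, 9), -1), Pow(116, -1)) = Mul(Pow(-2, -1), Rational(1, 116)) = Mul(Rational(-1, 2), Rational(1, 116)) = Rational(-1, 232))
Add(Function('l')(-1), Mul(-1, Function('S')(212))) = Add(Add(-23, Mul(-177, -1)), Mul(-1, Rational(-1, 232))) = Add(Add(-23, 177), Rational(1, 232)) = Add(154, Rational(1, 232)) = Rational(35729, 232)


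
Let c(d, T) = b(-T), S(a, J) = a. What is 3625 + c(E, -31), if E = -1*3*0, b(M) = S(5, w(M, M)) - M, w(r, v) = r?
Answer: 3599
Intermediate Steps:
b(M) = 5 - M
E = 0 (E = -3*0 = 0)
c(d, T) = 5 + T (c(d, T) = 5 - (-1)*T = 5 + T)
3625 + c(E, -31) = 3625 + (5 - 31) = 3625 - 26 = 3599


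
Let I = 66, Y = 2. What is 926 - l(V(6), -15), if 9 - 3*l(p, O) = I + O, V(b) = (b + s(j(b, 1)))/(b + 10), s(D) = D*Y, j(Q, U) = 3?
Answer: 940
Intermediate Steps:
s(D) = 2*D (s(D) = D*2 = 2*D)
V(b) = (6 + b)/(10 + b) (V(b) = (b + 2*3)/(b + 10) = (b + 6)/(10 + b) = (6 + b)/(10 + b))
l(p, O) = -19 - O/3 (l(p, O) = 3 - (66 + O)/3 = 3 + (-22 - O/3) = -19 - O/3)
926 - l(V(6), -15) = 926 - (-19 - ⅓*(-15)) = 926 - (-19 + 5) = 926 - 1*(-14) = 926 + 14 = 940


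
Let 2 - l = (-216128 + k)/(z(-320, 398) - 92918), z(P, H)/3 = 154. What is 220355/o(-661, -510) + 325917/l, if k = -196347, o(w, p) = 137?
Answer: -582581987137/4453733 ≈ -1.3081e+5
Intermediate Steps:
z(P, H) = 462 (z(P, H) = 3*154 = 462)
l = -32509/13208 (l = 2 - (-216128 - 196347)/(462 - 92918) = 2 - (-412475)/(-92456) = 2 - (-412475)*(-1)/92456 = 2 - 1*58925/13208 = 2 - 58925/13208 = -32509/13208 ≈ -2.4613)
220355/o(-661, -510) + 325917/l = 220355/137 + 325917/(-32509/13208) = 220355*(1/137) + 325917*(-13208/32509) = 220355/137 - 4304711736/32509 = -582581987137/4453733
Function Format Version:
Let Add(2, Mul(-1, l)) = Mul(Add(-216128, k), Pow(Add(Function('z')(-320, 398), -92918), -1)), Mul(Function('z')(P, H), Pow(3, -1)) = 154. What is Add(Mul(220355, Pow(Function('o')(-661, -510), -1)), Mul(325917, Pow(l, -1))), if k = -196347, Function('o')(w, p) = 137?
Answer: Rational(-582581987137, 4453733) ≈ -1.3081e+5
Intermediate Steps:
Function('z')(P, H) = 462 (Function('z')(P, H) = Mul(3, 154) = 462)
l = Rational(-32509, 13208) (l = Add(2, Mul(-1, Mul(Add(-216128, -196347), Pow(Add(462, -92918), -1)))) = Add(2, Mul(-1, Mul(-412475, Pow(-92456, -1)))) = Add(2, Mul(-1, Mul(-412475, Rational(-1, 92456)))) = Add(2, Mul(-1, Rational(58925, 13208))) = Add(2, Rational(-58925, 13208)) = Rational(-32509, 13208) ≈ -2.4613)
Add(Mul(220355, Pow(Function('o')(-661, -510), -1)), Mul(325917, Pow(l, -1))) = Add(Mul(220355, Pow(137, -1)), Mul(325917, Pow(Rational(-32509, 13208), -1))) = Add(Mul(220355, Rational(1, 137)), Mul(325917, Rational(-13208, 32509))) = Add(Rational(220355, 137), Rational(-4304711736, 32509)) = Rational(-582581987137, 4453733)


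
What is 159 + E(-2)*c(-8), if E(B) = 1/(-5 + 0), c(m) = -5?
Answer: 160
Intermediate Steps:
E(B) = -⅕ (E(B) = 1/(-5) = -⅕)
159 + E(-2)*c(-8) = 159 - ⅕*(-5) = 159 + 1 = 160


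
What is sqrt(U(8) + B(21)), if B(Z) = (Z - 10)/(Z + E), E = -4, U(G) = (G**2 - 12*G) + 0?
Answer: I*sqrt(9061)/17 ≈ 5.5994*I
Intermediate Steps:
U(G) = G**2 - 12*G
B(Z) = (-10 + Z)/(-4 + Z) (B(Z) = (Z - 10)/(Z - 4) = (-10 + Z)/(-4 + Z))
sqrt(U(8) + B(21)) = sqrt(8*(-12 + 8) + (-10 + 21)/(-4 + 21)) = sqrt(8*(-4) + 11/17) = sqrt(-32 + (1/17)*11) = sqrt(-32 + 11/17) = sqrt(-533/17) = I*sqrt(9061)/17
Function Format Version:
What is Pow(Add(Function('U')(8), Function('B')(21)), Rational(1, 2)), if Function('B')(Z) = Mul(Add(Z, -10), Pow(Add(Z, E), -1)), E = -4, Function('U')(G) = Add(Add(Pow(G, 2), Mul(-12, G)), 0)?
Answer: Mul(Rational(1, 17), I, Pow(9061, Rational(1, 2))) ≈ Mul(5.5994, I)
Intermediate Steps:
Function('U')(G) = Add(Pow(G, 2), Mul(-12, G))
Function('B')(Z) = Mul(Pow(Add(-4, Z), -1), Add(-10, Z)) (Function('B')(Z) = Mul(Add(Z, -10), Pow(Add(Z, -4), -1)) = Mul(Add(-10, Z), Pow(Add(-4, Z), -1)) = Mul(Pow(Add(-4, Z), -1), Add(-10, Z)))
Pow(Add(Function('U')(8), Function('B')(21)), Rational(1, 2)) = Pow(Add(Mul(8, Add(-12, 8)), Mul(Pow(Add(-4, 21), -1), Add(-10, 21))), Rational(1, 2)) = Pow(Add(Mul(8, -4), Mul(Pow(17, -1), 11)), Rational(1, 2)) = Pow(Add(-32, Mul(Rational(1, 17), 11)), Rational(1, 2)) = Pow(Add(-32, Rational(11, 17)), Rational(1, 2)) = Pow(Rational(-533, 17), Rational(1, 2)) = Mul(Rational(1, 17), I, Pow(9061, Rational(1, 2)))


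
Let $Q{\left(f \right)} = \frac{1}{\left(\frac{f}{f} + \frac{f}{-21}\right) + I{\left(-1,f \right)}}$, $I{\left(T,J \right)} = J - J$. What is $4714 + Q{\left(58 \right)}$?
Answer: $\frac{174397}{37} \approx 4713.4$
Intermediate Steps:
$I{\left(T,J \right)} = 0$
$Q{\left(f \right)} = \frac{1}{1 - \frac{f}{21}}$ ($Q{\left(f \right)} = \frac{1}{\left(\frac{f}{f} + \frac{f}{-21}\right) + 0} = \frac{1}{\left(1 + f \left(- \frac{1}{21}\right)\right) + 0} = \frac{1}{\left(1 - \frac{f}{21}\right) + 0} = \frac{1}{1 - \frac{f}{21}}$)
$4714 + Q{\left(58 \right)} = 4714 - \frac{21}{-21 + 58} = 4714 - \frac{21}{37} = \frac{174397}{37}$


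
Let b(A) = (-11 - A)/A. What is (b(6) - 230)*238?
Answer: -166243/3 ≈ -55414.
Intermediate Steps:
b(A) = (-11 - A)/A
(b(6) - 230)*238 = ((-11 - 1*6)/6 - 230)*238 = ((-11 - 6)/6 - 230)*238 = ((1/6)*(-17) - 230)*238 = (-17/6 - 230)*238 = -1397/6*238 = -166243/3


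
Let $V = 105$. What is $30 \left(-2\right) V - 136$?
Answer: $-6436$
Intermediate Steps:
$30 \left(-2\right) V - 136 = 30 \left(-2\right) 105 - 136 = \left(-60\right) 105 - 136 = -6300 - 136 = -6436$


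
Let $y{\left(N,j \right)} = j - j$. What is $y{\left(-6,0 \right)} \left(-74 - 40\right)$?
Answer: $0$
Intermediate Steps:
$y{\left(N,j \right)} = 0$
$y{\left(-6,0 \right)} \left(-74 - 40\right) = 0 \left(-74 - 40\right) = 0 \left(-114\right) = 0$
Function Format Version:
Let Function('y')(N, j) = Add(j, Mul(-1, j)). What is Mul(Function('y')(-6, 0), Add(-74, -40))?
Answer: 0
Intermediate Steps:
Function('y')(N, j) = 0
Mul(Function('y')(-6, 0), Add(-74, -40)) = Mul(0, Add(-74, -40)) = Mul(0, -114) = 0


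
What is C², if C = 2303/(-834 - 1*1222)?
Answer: 5303809/4227136 ≈ 1.2547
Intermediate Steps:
C = -2303/2056 (C = 2303/(-834 - 1222) = 2303/(-2056) = 2303*(-1/2056) = -2303/2056 ≈ -1.1201)
C² = (-2303/2056)² = 5303809/4227136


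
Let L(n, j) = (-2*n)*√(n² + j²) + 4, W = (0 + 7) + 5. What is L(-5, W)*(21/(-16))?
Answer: -1407/8 ≈ -175.88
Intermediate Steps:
W = 12 (W = 7 + 5 = 12)
L(n, j) = 4 - 2*n*√(j² + n²) (L(n, j) = (-2*n)*√(j² + n²) + 4 = -2*n*√(j² + n²) + 4 = 4 - 2*n*√(j² + n²))
L(-5, W)*(21/(-16)) = (4 - 2*(-5)*√(12² + (-5)²))*(21/(-16)) = (4 - 2*(-5)*√(144 + 25))*(21*(-1/16)) = (4 - 2*(-5)*√169)*(-21/16) = (4 - 2*(-5)*13)*(-21/16) = (4 + 130)*(-21/16) = 134*(-21/16) = -1407/8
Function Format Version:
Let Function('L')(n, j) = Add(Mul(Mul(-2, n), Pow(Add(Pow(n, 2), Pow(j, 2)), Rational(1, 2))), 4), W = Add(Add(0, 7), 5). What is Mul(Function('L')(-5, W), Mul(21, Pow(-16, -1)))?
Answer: Rational(-1407, 8) ≈ -175.88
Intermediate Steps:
W = 12 (W = Add(7, 5) = 12)
Function('L')(n, j) = Add(4, Mul(-2, n, Pow(Add(Pow(j, 2), Pow(n, 2)), Rational(1, 2)))) (Function('L')(n, j) = Add(Mul(Mul(-2, n), Pow(Add(Pow(j, 2), Pow(n, 2)), Rational(1, 2))), 4) = Add(Mul(-2, n, Pow(Add(Pow(j, 2), Pow(n, 2)), Rational(1, 2))), 4) = Add(4, Mul(-2, n, Pow(Add(Pow(j, 2), Pow(n, 2)), Rational(1, 2)))))
Mul(Function('L')(-5, W), Mul(21, Pow(-16, -1))) = Mul(Add(4, Mul(-2, -5, Pow(Add(Pow(12, 2), Pow(-5, 2)), Rational(1, 2)))), Mul(21, Pow(-16, -1))) = Mul(Add(4, Mul(-2, -5, Pow(Add(144, 25), Rational(1, 2)))), Mul(21, Rational(-1, 16))) = Mul(Add(4, Mul(-2, -5, Pow(169, Rational(1, 2)))), Rational(-21, 16)) = Mul(Add(4, Mul(-2, -5, 13)), Rational(-21, 16)) = Mul(Add(4, 130), Rational(-21, 16)) = Mul(134, Rational(-21, 16)) = Rational(-1407, 8)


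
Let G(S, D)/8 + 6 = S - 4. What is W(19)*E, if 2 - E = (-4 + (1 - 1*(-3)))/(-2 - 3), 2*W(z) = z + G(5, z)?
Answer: -21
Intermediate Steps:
G(S, D) = -80 + 8*S (G(S, D) = -48 + 8*(S - 4) = -48 + 8*(-4 + S) = -48 + (-32 + 8*S) = -80 + 8*S)
W(z) = -20 + z/2 (W(z) = (z + (-80 + 8*5))/2 = (z + (-80 + 40))/2 = (z - 40)/2 = (-40 + z)/2 = -20 + z/2)
E = 2 (E = 2 - (-4 + (1 - 1*(-3)))/(-2 - 3) = 2 - (-4 + (1 + 3))/(-5) = 2 - (-4 + 4)*(-1)/5 = 2 - 0*(-1)/5 = 2 - 1*0 = 2 + 0 = 2)
W(19)*E = (-20 + (1/2)*19)*2 = (-20 + 19/2)*2 = -21/2*2 = -21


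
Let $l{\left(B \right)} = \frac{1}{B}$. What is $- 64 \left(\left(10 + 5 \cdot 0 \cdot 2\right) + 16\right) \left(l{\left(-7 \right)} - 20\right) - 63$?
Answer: $\frac{234183}{7} \approx 33455.0$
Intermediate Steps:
$- 64 \left(\left(10 + 5 \cdot 0 \cdot 2\right) + 16\right) \left(l{\left(-7 \right)} - 20\right) - 63 = - 64 \left(\left(10 + 5 \cdot 0 \cdot 2\right) + 16\right) \left(\frac{1}{-7} - 20\right) - 63 = - 64 \left(\left(10 + 0 \cdot 2\right) + 16\right) \left(- \frac{1}{7} - 20\right) - 63 = - 64 \left(\left(10 + 0\right) + 16\right) \left(- \frac{141}{7}\right) - 63 = - 64 \left(10 + 16\right) \left(- \frac{141}{7}\right) - 63 = - 64 \cdot 26 \left(- \frac{141}{7}\right) - 63 = \left(-64\right) \left(- \frac{3666}{7}\right) - 63 = \frac{234624}{7} - 63 = \frac{234183}{7}$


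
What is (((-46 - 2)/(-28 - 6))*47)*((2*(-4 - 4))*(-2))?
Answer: 36096/17 ≈ 2123.3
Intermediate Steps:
(((-46 - 2)/(-28 - 6))*47)*((2*(-4 - 4))*(-2)) = (-48/(-34)*47)*((2*(-8))*(-2)) = (-48*(-1/34)*47)*(-16*(-2)) = ((24/17)*47)*32 = (1128/17)*32 = 36096/17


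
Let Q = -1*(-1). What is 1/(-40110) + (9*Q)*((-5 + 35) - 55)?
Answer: -9024751/40110 ≈ -225.00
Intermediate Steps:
Q = 1
1/(-40110) + (9*Q)*((-5 + 35) - 55) = 1/(-40110) + (9*1)*((-5 + 35) - 55) = -1/40110 + 9*(30 - 55) = -1/40110 + 9*(-25) = -1/40110 - 225 = -9024751/40110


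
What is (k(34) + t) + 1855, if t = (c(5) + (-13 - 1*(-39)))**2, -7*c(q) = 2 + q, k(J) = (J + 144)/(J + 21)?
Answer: 136578/55 ≈ 2483.2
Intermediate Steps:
k(J) = (144 + J)/(21 + J)
c(q) = -2/7 - q/7 (c(q) = -(2 + q)/7 = -2/7 - q/7)
t = 625 (t = ((-2/7 - 1/7*5) + (-13 - 1*(-39)))**2 = ((-2/7 - 5/7) + (-13 + 39))**2 = (-1 + 26)**2 = 25**2 = 625)
(k(34) + t) + 1855 = ((144 + 34)/(21 + 34) + 625) + 1855 = (178/55 + 625) + 1855 = 34553/55 + 1855 = 136578/55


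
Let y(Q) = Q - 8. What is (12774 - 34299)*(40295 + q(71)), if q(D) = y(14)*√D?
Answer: -867349875 - 129150*√71 ≈ -8.6844e+8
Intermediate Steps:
y(Q) = -8 + Q
q(D) = 6*√D (q(D) = (-8 + 14)*√D = 6*√D)
(12774 - 34299)*(40295 + q(71)) = (12774 - 34299)*(40295 + 6*√71) = -21525*(40295 + 6*√71) = -867349875 - 129150*√71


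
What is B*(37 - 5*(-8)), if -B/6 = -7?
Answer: 3234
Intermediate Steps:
B = 42 (B = -6*(-7) = 42)
B*(37 - 5*(-8)) = 42*(37 - 5*(-8)) = 42*(37 + 40) = 42*77 = 3234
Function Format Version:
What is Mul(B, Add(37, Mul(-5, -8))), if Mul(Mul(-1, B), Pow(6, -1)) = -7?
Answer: 3234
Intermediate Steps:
B = 42 (B = Mul(-6, -7) = 42)
Mul(B, Add(37, Mul(-5, -8))) = Mul(42, Add(37, Mul(-5, -8))) = Mul(42, Add(37, 40)) = Mul(42, 77) = 3234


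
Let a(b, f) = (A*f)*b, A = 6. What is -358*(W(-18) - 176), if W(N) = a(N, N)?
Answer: -632944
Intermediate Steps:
a(b, f) = 6*b*f (a(b, f) = (6*f)*b = 6*b*f)
W(N) = 6*N**2 (W(N) = 6*N*N = 6*N**2)
-358*(W(-18) - 176) = -358*(6*(-18)**2 - 176) = -358*(6*324 - 176) = -358*(1944 - 176) = -358*1768 = -632944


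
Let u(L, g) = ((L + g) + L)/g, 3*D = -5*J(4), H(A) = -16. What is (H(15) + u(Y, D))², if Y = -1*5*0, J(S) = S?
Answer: 225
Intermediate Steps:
Y = 0 (Y = -5*0 = 0)
D = -20/3 (D = (-5*4)/3 = (⅓)*(-20) = -20/3 ≈ -6.6667)
u(L, g) = (g + 2*L)/g
(H(15) + u(Y, D))² = (-16 + (-20/3 + 2*0)/(-20/3))² = (-16 - 3*(-20/3 + 0)/20)² = (-16 - 3/20*(-20/3))² = (-16 + 1)² = (-15)² = 225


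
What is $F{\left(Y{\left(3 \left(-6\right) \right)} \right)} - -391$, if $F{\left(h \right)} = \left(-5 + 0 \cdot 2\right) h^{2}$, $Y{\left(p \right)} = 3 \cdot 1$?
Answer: $346$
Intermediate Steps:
$Y{\left(p \right)} = 3$
$F{\left(h \right)} = - 5 h^{2}$ ($F{\left(h \right)} = \left(-5 + 0\right) h^{2} = - 5 h^{2}$)
$F{\left(Y{\left(3 \left(-6\right) \right)} \right)} - -391 = - 5 \cdot 3^{2} - -391 = \left(-5\right) 9 + 391 = -45 + 391 = 346$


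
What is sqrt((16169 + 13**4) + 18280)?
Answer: sqrt(63010) ≈ 251.02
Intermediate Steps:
sqrt((16169 + 13**4) + 18280) = sqrt((16169 + 28561) + 18280) = sqrt(44730 + 18280) = sqrt(63010)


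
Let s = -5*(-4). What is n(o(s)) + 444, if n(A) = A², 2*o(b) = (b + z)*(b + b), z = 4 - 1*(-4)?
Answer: 314044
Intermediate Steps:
s = 20
z = 8 (z = 4 + 4 = 8)
o(b) = b*(8 + b) (o(b) = ((b + 8)*(b + b))/2 = ((8 + b)*(2*b))/2 = (2*b*(8 + b))/2 = b*(8 + b))
n(o(s)) + 444 = (20*(8 + 20))² + 444 = (20*28)² + 444 = 560² + 444 = 313600 + 444 = 314044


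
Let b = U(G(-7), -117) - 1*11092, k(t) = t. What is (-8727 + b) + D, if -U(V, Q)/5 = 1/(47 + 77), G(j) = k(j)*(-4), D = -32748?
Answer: -6518313/124 ≈ -52567.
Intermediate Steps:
G(j) = -4*j (G(j) = j*(-4) = -4*j)
U(V, Q) = -5/124 (U(V, Q) = -5/(47 + 77) = -5/124)
b = -1375413/124 (b = -5/124 - 1*11092 = -5/124 - 11092 = -1375413/124 ≈ -11092.)
(-8727 + b) + D = (-8727 - 1375413/124) - 32748 = -2457561/124 - 32748 = -6518313/124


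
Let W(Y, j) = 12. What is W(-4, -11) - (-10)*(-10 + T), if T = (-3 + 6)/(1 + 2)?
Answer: -78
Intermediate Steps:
T = 1 (T = 3/3 = 3*(⅓) = 1)
W(-4, -11) - (-10)*(-10 + T) = 12 - (-10)*(-10 + 1) = 12 - (-10)*(-9) = 12 - 1*90 = 12 - 90 = -78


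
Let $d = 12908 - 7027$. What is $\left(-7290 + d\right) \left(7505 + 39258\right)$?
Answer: $-65889067$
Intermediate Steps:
$d = 5881$
$\left(-7290 + d\right) \left(7505 + 39258\right) = \left(-7290 + 5881\right) \left(7505 + 39258\right) = \left(-1409\right) 46763 = -65889067$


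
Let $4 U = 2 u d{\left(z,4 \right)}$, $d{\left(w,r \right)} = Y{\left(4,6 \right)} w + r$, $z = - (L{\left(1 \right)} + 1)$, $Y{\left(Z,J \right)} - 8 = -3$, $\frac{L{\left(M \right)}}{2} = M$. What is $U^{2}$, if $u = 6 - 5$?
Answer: $\frac{121}{4} \approx 30.25$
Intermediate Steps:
$L{\left(M \right)} = 2 M$
$Y{\left(Z,J \right)} = 5$ ($Y{\left(Z,J \right)} = 8 - 3 = 5$)
$u = 1$
$z = -3$ ($z = - (2 \cdot 1 + 1) = - (2 + 1) = \left(-1\right) 3 = -3$)
$d{\left(w,r \right)} = r + 5 w$ ($d{\left(w,r \right)} = 5 w + r = r + 5 w$)
$U = - \frac{11}{2}$ ($U = \frac{2 \cdot 1 \left(4 + 5 \left(-3\right)\right)}{4} = \frac{2 \left(4 - 15\right)}{4} = \frac{2 \left(-11\right)}{4} = \frac{1}{4} \left(-22\right) = - \frac{11}{2} \approx -5.5$)
$U^{2} = \left(- \frac{11}{2}\right)^{2} = \frac{121}{4}$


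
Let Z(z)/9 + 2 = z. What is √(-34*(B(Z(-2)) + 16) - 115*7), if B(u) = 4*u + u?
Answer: √4771 ≈ 69.072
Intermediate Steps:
Z(z) = -18 + 9*z
B(u) = 5*u
√(-34*(B(Z(-2)) + 16) - 115*7) = √(-34*(5*(-18 + 9*(-2)) + 16) - 115*7) = √(-34*(5*(-18 - 18) + 16) - 805) = √(-34*(5*(-36) + 16) - 805) = √(-34*(-180 + 16) - 805) = √(-34*(-164) - 805) = √(5576 - 805) = √4771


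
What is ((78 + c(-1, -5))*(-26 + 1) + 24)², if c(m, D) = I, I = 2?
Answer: 3904576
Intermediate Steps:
c(m, D) = 2
((78 + c(-1, -5))*(-26 + 1) + 24)² = ((78 + 2)*(-26 + 1) + 24)² = (80*(-25) + 24)² = (-2000 + 24)² = (-1976)² = 3904576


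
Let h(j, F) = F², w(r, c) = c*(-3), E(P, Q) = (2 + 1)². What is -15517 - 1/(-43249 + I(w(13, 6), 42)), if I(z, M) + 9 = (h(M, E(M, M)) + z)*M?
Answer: -630176403/40612 ≈ -15517.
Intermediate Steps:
E(P, Q) = 9 (E(P, Q) = 3² = 9)
w(r, c) = -3*c
I(z, M) = -9 + M*(81 + z) (I(z, M) = -9 + (9² + z)*M = -9 + (81 + z)*M = -9 + M*(81 + z))
-15517 - 1/(-43249 + I(w(13, 6), 42)) = -15517 - 1/(-43249 + (-9 + 81*42 + 42*(-3*6))) = -15517 - 1/(-43249 + (-9 + 3402 + 42*(-18))) = -15517 - 1/(-43249 + (-9 + 3402 - 756)) = -15517 - 1/(-43249 + 2637) = -15517 - 1/(-40612) = -15517 - 1*(-1/40612) = -15517 + 1/40612 = -630176403/40612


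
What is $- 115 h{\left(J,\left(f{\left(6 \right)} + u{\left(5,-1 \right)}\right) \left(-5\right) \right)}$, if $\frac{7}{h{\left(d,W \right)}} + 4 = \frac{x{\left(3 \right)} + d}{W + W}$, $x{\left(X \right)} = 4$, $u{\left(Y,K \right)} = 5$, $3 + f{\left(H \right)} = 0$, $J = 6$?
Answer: $\frac{1610}{9} \approx 178.89$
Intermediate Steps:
$f{\left(H \right)} = -3$ ($f{\left(H \right)} = -3 + 0 = -3$)
$h{\left(d,W \right)} = \frac{7}{-4 + \frac{4 + d}{2 W}}$ ($h{\left(d,W \right)} = \frac{7}{-4 + \frac{4 + d}{W + W}} = \frac{7}{-4 + \frac{4 + d}{2 W}}$)
$- 115 h{\left(J,\left(f{\left(6 \right)} + u{\left(5,-1 \right)}\right) \left(-5\right) \right)} = - 115 \frac{14 \left(-3 + 5\right) \left(-5\right)}{4 + 6 - 8 \left(-3 + 5\right) \left(-5\right)} = - 115 \frac{14 \cdot 2 \left(-5\right)}{4 + 6 - 8 \cdot 2 \left(-5\right)} = - 115 \cdot 14 \left(-10\right) \frac{1}{4 + 6 - -80} = - 115 \cdot 14 \left(-10\right) \frac{1}{4 + 6 + 80} = - 115 \cdot 14 \left(-10\right) \frac{1}{90} = \left(-115\right) \left(- \frac{14}{9}\right) = \frac{1610}{9}$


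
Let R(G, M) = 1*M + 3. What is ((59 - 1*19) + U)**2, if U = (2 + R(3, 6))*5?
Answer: 9025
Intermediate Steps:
R(G, M) = 3 + M (R(G, M) = M + 3 = 3 + M)
U = 55 (U = (2 + (3 + 6))*5 = (2 + 9)*5 = 11*5 = 55)
((59 - 1*19) + U)**2 = ((59 - 1*19) + 55)**2 = ((59 - 19) + 55)**2 = (40 + 55)**2 = 95**2 = 9025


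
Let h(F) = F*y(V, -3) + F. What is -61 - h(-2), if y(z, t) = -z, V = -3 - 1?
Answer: -51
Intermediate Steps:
V = -4
h(F) = 5*F (h(F) = F*(-1*(-4)) + F = F*4 + F = 4*F + F = 5*F)
-61 - h(-2) = -61 - 5*(-2) = -61 - 1*(-10) = -61 + 10 = -51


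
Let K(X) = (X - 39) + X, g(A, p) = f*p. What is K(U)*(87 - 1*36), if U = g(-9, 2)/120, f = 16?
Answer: -9809/5 ≈ -1961.8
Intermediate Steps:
g(A, p) = 16*p
U = 4/15 (U = (16*2)/120 = 32*(1/120) = 4/15 ≈ 0.26667)
K(X) = -39 + 2*X (K(X) = (-39 + X) + X = -39 + 2*X)
K(U)*(87 - 1*36) = (-39 + 2*(4/15))*(87 - 1*36) = (-39 + 8/15)*(87 - 36) = -577/15*51 = -9809/5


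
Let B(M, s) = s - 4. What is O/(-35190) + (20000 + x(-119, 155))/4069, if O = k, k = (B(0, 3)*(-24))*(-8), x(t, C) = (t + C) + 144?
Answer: 118485908/23864685 ≈ 4.9649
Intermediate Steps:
x(t, C) = 144 + C + t (x(t, C) = (C + t) + 144 = 144 + C + t)
B(M, s) = -4 + s
k = -192 (k = ((-4 + 3)*(-24))*(-8) = -1*(-24)*(-8) = 24*(-8) = -192)
O = -192
O/(-35190) + (20000 + x(-119, 155))/4069 = -192/(-35190) + (20000 + (144 + 155 - 119))/4069 = -192*(-1/35190) + (20000 + 180)*(1/4069) = 32/5865 + 20180*(1/4069) = 32/5865 + 20180/4069 = 118485908/23864685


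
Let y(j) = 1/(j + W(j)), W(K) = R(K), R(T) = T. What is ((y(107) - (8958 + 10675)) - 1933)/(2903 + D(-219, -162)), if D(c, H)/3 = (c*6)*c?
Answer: -4615123/185367014 ≈ -0.024897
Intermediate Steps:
W(K) = K
y(j) = 1/(2*j) (y(j) = 1/(j + j) = 1/(2*j))
D(c, H) = 18*c² (D(c, H) = 3*((c*6)*c) = 3*((6*c)*c) = 3*(6*c²) = 18*c²)
((y(107) - (8958 + 10675)) - 1933)/(2903 + D(-219, -162)) = (((½)/107 - (8958 + 10675)) - 1933)/(2903 + 18*(-219)²) = (((½)*(1/107) - 1*19633) - 1933)/(2903 + 18*47961) = ((1/214 - 19633) - 1933)/(2903 + 863298) = (-4201461/214 - 1933)/866201 = -4615123/214*1/866201 = -4615123/185367014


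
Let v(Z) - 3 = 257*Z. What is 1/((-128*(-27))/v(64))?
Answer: 16451/3456 ≈ 4.7601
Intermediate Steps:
v(Z) = 3 + 257*Z
1/((-128*(-27))/v(64)) = 1/((-128*(-27))/(3 + 257*64)) = 1/(3456/(3 + 16448)) = 1/(3456/16451) = 16451/3456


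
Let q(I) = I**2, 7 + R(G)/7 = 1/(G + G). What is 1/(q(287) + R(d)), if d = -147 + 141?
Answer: 12/987833 ≈ 1.2148e-5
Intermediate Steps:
d = -6
R(G) = -49 + 7/(2*G) (R(G) = -49 + 7/(G + G) = -49 + 7/((2*G)) = -49 + 7*(1/(2*G)) = -49 + 7/(2*G))
1/(q(287) + R(d)) = 1/(287**2 + (-49 + (7/2)/(-6))) = 1/(82369 + (-49 + (7/2)*(-1/6))) = 1/(82369 + (-49 - 7/12)) = 1/(82369 - 595/12) = 1/(987833/12) = 12/987833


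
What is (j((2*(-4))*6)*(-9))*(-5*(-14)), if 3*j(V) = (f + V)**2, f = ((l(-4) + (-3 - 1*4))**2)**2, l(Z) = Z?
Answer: -44720686290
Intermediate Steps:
f = 14641 (f = ((-4 + (-3 - 1*4))**2)**2 = ((-4 + (-3 - 4))**2)**2 = ((-4 - 7)**2)**2 = ((-11)**2)**2 = 121**2 = 14641)
j(V) = (14641 + V)**2/3
(j((2*(-4))*6)*(-9))*(-5*(-14)) = (((14641 + (2*(-4))*6)**2/3)*(-9))*(-5*(-14)) = (((14641 - 8*6)**2/3)*(-9))*70 = (((14641 - 48)**2/3)*(-9))*70 = (((1/3)*14593**2)*(-9))*70 = (((1/3)*212955649)*(-9))*70 = ((212955649/3)*(-9))*70 = -638866947*70 = -44720686290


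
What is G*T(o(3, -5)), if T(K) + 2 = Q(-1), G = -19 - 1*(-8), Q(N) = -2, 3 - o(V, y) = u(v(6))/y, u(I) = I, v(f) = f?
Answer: 44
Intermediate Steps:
o(V, y) = 3 - 6/y
G = -11 (G = -19 + 8 = -11)
T(K) = -4 (T(K) = -2 - 2 = -4)
G*T(o(3, -5)) = -11*(-4) = 44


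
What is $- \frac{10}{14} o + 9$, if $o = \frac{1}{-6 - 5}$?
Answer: $\frac{698}{77} \approx 9.0649$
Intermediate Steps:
$o = - \frac{1}{11}$ ($o = \frac{1}{-6 - 5} = \frac{1}{-11} = - \frac{1}{11} \approx -0.090909$)
$- \frac{10}{14} o + 9 = - \frac{10}{14} \left(- \frac{1}{11}\right) + 9 = \left(-10\right) \frac{1}{14} \left(- \frac{1}{11}\right) + 9 = \left(- \frac{5}{7}\right) \left(- \frac{1}{11}\right) + 9 = \frac{5}{77} + 9 = \frac{698}{77}$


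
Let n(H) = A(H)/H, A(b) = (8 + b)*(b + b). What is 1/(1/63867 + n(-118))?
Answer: -63867/14050739 ≈ -0.0045455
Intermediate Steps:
A(b) = 2*b*(8 + b) (A(b) = (8 + b)*(2*b) = 2*b*(8 + b))
n(H) = 16 + 2*H (n(H) = (2*H*(8 + H))/H = 16 + 2*H)
1/(1/63867 + n(-118)) = 1/(1/63867 + (16 + 2*(-118))) = 1/(1/63867 + (16 - 236)) = 1/(1/63867 - 220) = 1/(-14050739/63867) = -63867/14050739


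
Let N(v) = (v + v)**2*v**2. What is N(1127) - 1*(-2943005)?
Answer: 6452913649569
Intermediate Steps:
N(v) = 4*v**4 (N(v) = (2*v)**2*v**2 = (4*v**2)*v**2 = 4*v**4)
N(1127) - 1*(-2943005) = 4*1127**4 - 1*(-2943005) = 4*1613227676641 + 2943005 = 6452910706564 + 2943005 = 6452913649569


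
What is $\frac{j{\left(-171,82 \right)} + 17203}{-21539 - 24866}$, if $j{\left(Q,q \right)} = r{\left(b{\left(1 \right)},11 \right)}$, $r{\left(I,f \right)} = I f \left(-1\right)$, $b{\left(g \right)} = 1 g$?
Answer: $- \frac{17192}{46405} \approx -0.37048$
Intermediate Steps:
$b{\left(g \right)} = g$
$r{\left(I,f \right)} = - I f$
$j{\left(Q,q \right)} = -11$ ($j{\left(Q,q \right)} = \left(-1\right) 1 \cdot 11 = -11$)
$\frac{j{\left(-171,82 \right)} + 17203}{-21539 - 24866} = \frac{-11 + 17203}{-21539 - 24866} = \frac{17192}{-46405} = 17192 \left(- \frac{1}{46405}\right) = - \frac{17192}{46405}$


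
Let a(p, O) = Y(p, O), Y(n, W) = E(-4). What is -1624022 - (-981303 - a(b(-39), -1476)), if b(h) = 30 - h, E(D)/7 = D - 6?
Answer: -642789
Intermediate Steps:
E(D) = -42 + 7*D (E(D) = 7*(D - 6) = 7*(-6 + D) = -42 + 7*D)
Y(n, W) = -70 (Y(n, W) = -42 + 7*(-4) = -42 - 28 = -70)
a(p, O) = -70
-1624022 - (-981303 - a(b(-39), -1476)) = -1624022 - (-981303 - 1*(-70)) = -1624022 - (-981303 + 70) = -1624022 - 1*(-981233) = -1624022 + 981233 = -642789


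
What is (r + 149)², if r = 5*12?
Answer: 43681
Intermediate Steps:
r = 60
(r + 149)² = (60 + 149)² = 209² = 43681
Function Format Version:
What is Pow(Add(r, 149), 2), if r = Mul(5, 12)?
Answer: 43681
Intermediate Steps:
r = 60
Pow(Add(r, 149), 2) = Pow(Add(60, 149), 2) = Pow(209, 2) = 43681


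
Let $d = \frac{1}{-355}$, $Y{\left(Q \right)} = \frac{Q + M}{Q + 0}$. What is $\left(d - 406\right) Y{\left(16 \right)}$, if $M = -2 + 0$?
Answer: $- \frac{1008917}{2840} \approx -355.25$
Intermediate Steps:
$M = -2$
$Y{\left(Q \right)} = \frac{-2 + Q}{Q}$ ($Y{\left(Q \right)} = \frac{Q - 2}{Q + 0} = \frac{-2 + Q}{Q}$)
$d = - \frac{1}{355} \approx -0.0028169$
$\left(d - 406\right) Y{\left(16 \right)} = \left(- \frac{1}{355} - 406\right) \frac{-2 + 16}{16} = - \frac{144131 \cdot \frac{1}{16} \cdot 14}{355} = \left(- \frac{144131}{355}\right) \frac{7}{8} = - \frac{1008917}{2840}$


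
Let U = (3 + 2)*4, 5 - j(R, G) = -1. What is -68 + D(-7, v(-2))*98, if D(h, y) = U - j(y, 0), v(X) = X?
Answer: 1304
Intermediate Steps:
j(R, G) = 6 (j(R, G) = 5 - 1*(-1) = 5 + 1 = 6)
U = 20 (U = 5*4 = 20)
D(h, y) = 14 (D(h, y) = 20 - 1*6 = 20 - 6 = 14)
-68 + D(-7, v(-2))*98 = -68 + 14*98 = -68 + 1372 = 1304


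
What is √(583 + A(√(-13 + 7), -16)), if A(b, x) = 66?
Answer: √649 ≈ 25.475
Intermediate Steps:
√(583 + A(√(-13 + 7), -16)) = √(583 + 66) = √649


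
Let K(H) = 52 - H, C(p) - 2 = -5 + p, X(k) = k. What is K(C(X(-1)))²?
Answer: 3136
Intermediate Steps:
C(p) = -3 + p (C(p) = 2 + (-5 + p) = -3 + p)
K(C(X(-1)))² = (52 - (-3 - 1))² = (52 - 1*(-4))² = (52 + 4)² = 56² = 3136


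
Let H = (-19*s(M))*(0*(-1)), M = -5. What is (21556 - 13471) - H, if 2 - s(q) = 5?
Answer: 8085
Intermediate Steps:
s(q) = -3 (s(q) = 2 - 1*5 = 2 - 5 = -3)
H = 0 (H = (-19*(-3))*(0*(-1)) = 57*0 = 0)
(21556 - 13471) - H = (21556 - 13471) - 1*0 = 8085 + 0 = 8085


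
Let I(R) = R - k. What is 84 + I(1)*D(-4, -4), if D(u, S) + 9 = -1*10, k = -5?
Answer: -30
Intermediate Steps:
D(u, S) = -19 (D(u, S) = -9 - 1*10 = -9 - 10 = -19)
I(R) = 5 + R (I(R) = R - 1*(-5) = R + 5 = 5 + R)
84 + I(1)*D(-4, -4) = 84 + (5 + 1)*(-19) = 84 + 6*(-19) = 84 - 114 = -30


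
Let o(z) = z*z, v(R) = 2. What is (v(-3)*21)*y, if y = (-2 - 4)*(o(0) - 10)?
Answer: 2520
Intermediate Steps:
o(z) = z**2
y = 60 (y = (-2 - 4)*(0**2 - 10) = -6*(0 - 10) = -6*(-10) = 60)
(v(-3)*21)*y = (2*21)*60 = 42*60 = 2520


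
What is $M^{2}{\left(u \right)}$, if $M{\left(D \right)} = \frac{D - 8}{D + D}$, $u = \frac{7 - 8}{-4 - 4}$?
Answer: $\frac{3969}{4} \approx 992.25$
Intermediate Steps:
$u = \frac{1}{8}$ ($u = - \frac{1}{-8} = \left(-1\right) \left(- \frac{1}{8}\right) = \frac{1}{8} \approx 0.125$)
$M{\left(D \right)} = \frac{-8 + D}{2 D}$
$M^{2}{\left(u \right)} = \left(\frac{\frac{1}{\frac{1}{8}} \left(-8 + \frac{1}{8}\right)}{2}\right)^{2} = \left(\frac{1}{2} \cdot 8 \left(- \frac{63}{8}\right)\right)^{2} = \left(- \frac{63}{2}\right)^{2} = \frac{3969}{4}$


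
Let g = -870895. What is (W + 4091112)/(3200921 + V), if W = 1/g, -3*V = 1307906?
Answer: 10688786955717/7223949487015 ≈ 1.4796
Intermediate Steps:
V = -1307906/3 (V = -⅓*1307906 = -1307906/3 ≈ -4.3597e+5)
W = -1/870895 (W = 1/(-870895) = -1/870895 ≈ -1.1482e-6)
(W + 4091112)/(3200921 + V) = (-1/870895 + 4091112)/(3200921 - 1307906/3) = 3562928985239/(870895*(8294857/3)) = (3562928985239/870895)*(3/8294857) = 10688786955717/7223949487015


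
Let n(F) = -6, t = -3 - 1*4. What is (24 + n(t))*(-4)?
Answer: -72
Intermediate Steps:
t = -7 (t = -3 - 4 = -7)
(24 + n(t))*(-4) = (24 - 6)*(-4) = 18*(-4) = -72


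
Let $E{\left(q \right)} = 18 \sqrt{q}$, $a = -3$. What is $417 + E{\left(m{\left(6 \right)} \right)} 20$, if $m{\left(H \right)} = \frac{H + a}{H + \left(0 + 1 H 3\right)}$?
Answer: $417 + 90 \sqrt{2} \approx 544.28$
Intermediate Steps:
$m{\left(H \right)} = \frac{-3 + H}{4 H}$ ($m{\left(H \right)} = \frac{H - 3}{H + \left(0 + 1 H 3\right)} = \frac{-3 + H}{H + \left(0 + 1 \cdot 3 H\right)} = \frac{-3 + H}{H + \left(0 + 3 H\right)} = \frac{-3 + H}{H + 3 H} = \frac{-3 + H}{4 H}$)
$417 + E{\left(m{\left(6 \right)} \right)} 20 = 417 + 18 \sqrt{\frac{-3 + 6}{4 \cdot 6}} \cdot 20 = 417 + 18 \sqrt{\frac{1}{4} \cdot \frac{1}{6} \cdot 3} \cdot 20 = 417 + \frac{18}{2 \sqrt{2}} \cdot 20 = 417 + 18 \frac{\sqrt{2}}{4} \cdot 20 = 417 + \frac{9 \sqrt{2}}{2} \cdot 20 = 417 + 90 \sqrt{2}$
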